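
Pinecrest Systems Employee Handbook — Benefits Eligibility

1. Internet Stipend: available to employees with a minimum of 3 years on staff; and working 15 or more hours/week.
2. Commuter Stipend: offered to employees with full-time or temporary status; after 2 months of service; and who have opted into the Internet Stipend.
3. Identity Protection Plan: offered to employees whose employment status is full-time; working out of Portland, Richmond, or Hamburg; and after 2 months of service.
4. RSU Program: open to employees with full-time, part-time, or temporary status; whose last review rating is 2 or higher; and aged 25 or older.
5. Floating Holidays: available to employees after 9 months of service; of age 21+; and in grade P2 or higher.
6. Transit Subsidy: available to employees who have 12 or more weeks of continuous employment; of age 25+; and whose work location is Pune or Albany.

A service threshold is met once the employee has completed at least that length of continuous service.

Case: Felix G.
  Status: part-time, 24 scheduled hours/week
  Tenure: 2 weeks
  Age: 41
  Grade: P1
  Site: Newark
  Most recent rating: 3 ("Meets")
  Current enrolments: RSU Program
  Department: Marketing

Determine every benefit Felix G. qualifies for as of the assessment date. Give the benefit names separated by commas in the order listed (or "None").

RSU Program

Internet Stipend — service 2 weeks < 3 years (≈1095 days) ✗ → not eligible.
Commuter Stipend — status part-time ✗ (requires full-time or temporary) → not eligible.
Identity Protection Plan — status part-time ✗ (requires full-time) → not eligible.
RSU Program — status part-time ✓; rating 3 ≥ 2 ✓; age 41 ≥ 25 ✓ → eligible.
Floating Holidays — service 2 weeks < 9 months (≈270 days) ✗ → not eligible.
Transit Subsidy — service 2 weeks < 12 weeks ✗ → not eligible.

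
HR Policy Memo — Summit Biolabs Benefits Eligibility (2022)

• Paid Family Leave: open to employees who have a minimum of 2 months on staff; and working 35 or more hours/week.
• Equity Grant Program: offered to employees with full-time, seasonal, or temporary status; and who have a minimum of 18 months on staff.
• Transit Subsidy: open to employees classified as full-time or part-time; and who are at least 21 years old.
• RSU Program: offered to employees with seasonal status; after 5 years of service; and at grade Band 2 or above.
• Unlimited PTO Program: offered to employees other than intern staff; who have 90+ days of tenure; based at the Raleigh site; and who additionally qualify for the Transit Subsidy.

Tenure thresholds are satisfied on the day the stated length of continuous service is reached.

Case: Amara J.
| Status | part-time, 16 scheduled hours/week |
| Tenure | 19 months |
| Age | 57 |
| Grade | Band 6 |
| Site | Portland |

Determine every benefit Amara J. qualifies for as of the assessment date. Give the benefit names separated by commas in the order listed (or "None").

Paid Family Leave — service 19 months ≥ 2 months ✓; 16 hrs/wk < 35 ✗ → not eligible.
Equity Grant Program — status part-time ✗ (requires full-time, seasonal, or temporary) → not eligible.
Transit Subsidy — status part-time ✓; age 57 ≥ 21 ✓ → eligible.
RSU Program — status part-time ✗ (requires seasonal) → not eligible.
Unlimited PTO Program — status part-time ✓ (not excluded); service 19 months ≥ 90 days ✓; site Portland ✗ (not Raleigh) → not eligible.

Transit Subsidy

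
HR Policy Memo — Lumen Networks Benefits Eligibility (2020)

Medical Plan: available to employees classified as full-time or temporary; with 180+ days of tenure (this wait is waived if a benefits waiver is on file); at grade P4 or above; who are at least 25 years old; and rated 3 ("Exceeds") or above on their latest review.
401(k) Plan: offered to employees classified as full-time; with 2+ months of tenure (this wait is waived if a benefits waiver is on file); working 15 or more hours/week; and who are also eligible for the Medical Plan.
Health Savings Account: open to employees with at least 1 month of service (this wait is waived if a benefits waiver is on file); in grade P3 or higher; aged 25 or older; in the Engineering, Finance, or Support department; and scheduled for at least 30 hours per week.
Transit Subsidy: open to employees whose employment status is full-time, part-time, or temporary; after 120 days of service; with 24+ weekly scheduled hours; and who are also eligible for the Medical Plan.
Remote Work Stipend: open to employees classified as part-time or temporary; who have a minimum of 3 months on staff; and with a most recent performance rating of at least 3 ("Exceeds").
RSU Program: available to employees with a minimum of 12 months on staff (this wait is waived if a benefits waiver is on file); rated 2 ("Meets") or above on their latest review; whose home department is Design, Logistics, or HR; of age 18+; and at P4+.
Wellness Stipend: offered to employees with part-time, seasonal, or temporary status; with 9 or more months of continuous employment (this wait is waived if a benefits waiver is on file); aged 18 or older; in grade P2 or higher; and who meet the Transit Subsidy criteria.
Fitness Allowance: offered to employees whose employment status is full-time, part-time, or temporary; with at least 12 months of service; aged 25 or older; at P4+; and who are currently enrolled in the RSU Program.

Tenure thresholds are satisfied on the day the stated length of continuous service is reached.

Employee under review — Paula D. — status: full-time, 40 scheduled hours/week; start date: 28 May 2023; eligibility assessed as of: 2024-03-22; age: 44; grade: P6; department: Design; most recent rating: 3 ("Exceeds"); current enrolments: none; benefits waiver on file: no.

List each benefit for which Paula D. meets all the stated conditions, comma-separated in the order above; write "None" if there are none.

Medical Plan, 401(k) Plan, Transit Subsidy

Service from 28 May 2023 to 2024-03-22: 299 days.
Medical Plan — status full-time ✓; no waiver, service 299 days ≥ 180 days ✓; grade P6 ≥ P4 ✓; age 44 ≥ 25 ✓; rating 3 ≥ 3 ✓ → eligible.
401(k) Plan — status full-time ✓; no waiver, service 299 days ≥ 2 months (≈60 days) ✓; 40 hrs/wk ≥ 15 ✓; eligible for Medical Plan ✓ → eligible.
Health Savings Account — no waiver, service 299 days ≥ 1 month (≈30 days) ✓; grade P6 ≥ P3 ✓; age 44 ≥ 25 ✓; dept Design ✗ → not eligible.
Transit Subsidy — status full-time ✓; service 299 days ≥ 120 days ✓; 40 hrs/wk ≥ 24 ✓; eligible for Medical Plan ✓ → eligible.
Remote Work Stipend — status full-time ✗ (requires part-time or temporary) → not eligible.
RSU Program — no waiver, service 299 days < 12 months (≈360 days) ✗ → not eligible.
Wellness Stipend — status full-time ✗ (requires part-time, seasonal, or temporary) → not eligible.
Fitness Allowance — status full-time ✓; service 299 days < 12 months (≈360 days) ✗ → not eligible.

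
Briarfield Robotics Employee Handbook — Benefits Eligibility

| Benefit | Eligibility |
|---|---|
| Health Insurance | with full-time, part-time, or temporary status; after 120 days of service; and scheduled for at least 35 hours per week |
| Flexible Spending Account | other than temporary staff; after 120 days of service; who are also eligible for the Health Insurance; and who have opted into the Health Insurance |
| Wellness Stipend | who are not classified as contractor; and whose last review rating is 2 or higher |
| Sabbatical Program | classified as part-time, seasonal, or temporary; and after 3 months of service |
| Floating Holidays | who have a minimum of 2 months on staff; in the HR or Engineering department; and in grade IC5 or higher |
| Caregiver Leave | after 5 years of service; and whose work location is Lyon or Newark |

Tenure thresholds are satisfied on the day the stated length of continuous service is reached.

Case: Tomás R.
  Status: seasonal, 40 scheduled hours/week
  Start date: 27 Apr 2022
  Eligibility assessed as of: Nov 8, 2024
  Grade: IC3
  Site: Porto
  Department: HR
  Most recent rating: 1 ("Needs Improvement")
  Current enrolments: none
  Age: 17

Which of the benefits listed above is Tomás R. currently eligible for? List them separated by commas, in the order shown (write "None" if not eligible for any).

Service from 27 Apr 2022 to Nov 8, 2024: 926 days.
Health Insurance — status seasonal ✗ (requires full-time, part-time, or temporary) → not eligible.
Flexible Spending Account — status seasonal ✓ (not excluded); service 926 days ≥ 120 days ✓; not eligible for Health Insurance ✗ → not eligible.
Wellness Stipend — status seasonal ✓ (not excluded); rating 1 < 2 ✗ → not eligible.
Sabbatical Program — status seasonal ✓; service 926 days ≥ 3 months (≈90 days) ✓ → eligible.
Floating Holidays — service 926 days ≥ 2 months (≈60 days) ✓; dept HR ✓; grade IC3 < IC5 ✗ → not eligible.
Caregiver Leave — service 926 days < 5 years (≈1825 days) ✗ → not eligible.

Sabbatical Program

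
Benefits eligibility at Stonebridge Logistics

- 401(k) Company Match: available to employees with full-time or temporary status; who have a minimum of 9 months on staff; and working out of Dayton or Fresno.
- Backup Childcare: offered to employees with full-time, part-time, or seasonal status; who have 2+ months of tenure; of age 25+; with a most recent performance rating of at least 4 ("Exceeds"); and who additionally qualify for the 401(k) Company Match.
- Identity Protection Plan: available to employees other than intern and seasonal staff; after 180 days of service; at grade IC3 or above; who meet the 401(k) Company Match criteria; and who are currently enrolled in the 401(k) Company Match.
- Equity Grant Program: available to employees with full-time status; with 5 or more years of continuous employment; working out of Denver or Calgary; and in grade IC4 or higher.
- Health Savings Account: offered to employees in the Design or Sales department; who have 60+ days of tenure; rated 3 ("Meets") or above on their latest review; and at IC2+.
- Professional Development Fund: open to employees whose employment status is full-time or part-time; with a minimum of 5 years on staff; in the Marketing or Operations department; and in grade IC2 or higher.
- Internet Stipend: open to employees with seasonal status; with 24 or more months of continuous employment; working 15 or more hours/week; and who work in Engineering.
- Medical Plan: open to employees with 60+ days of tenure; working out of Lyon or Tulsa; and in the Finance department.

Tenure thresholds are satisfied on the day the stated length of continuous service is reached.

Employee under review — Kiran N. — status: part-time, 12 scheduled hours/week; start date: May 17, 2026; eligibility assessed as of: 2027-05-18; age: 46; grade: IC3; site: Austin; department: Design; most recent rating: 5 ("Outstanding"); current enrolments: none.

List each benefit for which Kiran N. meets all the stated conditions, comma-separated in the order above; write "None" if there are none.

Health Savings Account

Service from May 17, 2026 to 2027-05-18: 366 days.
401(k) Company Match — status part-time ✗ (requires full-time or temporary) → not eligible.
Backup Childcare — status part-time ✓; service 366 days ≥ 2 months (≈60 days) ✓; age 46 ≥ 25 ✓; rating 5 ≥ 4 ✓; not eligible for 401(k) Company Match ✗ → not eligible.
Identity Protection Plan — status part-time ✓ (not excluded); service 366 days ≥ 180 days ✓; grade IC3 ≥ IC3 ✓; not eligible for 401(k) Company Match ✗ → not eligible.
Equity Grant Program — status part-time ✗ (requires full-time) → not eligible.
Health Savings Account — dept Design ✓; service 366 days ≥ 60 days ✓; rating 5 ≥ 3 ✓; grade IC3 ≥ IC2 ✓ → eligible.
Professional Development Fund — status part-time ✓; service 366 days < 5 years (≈1825 days) ✗ → not eligible.
Internet Stipend — status part-time ✗ (requires seasonal) → not eligible.
Medical Plan — service 366 days ≥ 60 days ✓; site Austin ✗ (not Lyon or Tulsa) → not eligible.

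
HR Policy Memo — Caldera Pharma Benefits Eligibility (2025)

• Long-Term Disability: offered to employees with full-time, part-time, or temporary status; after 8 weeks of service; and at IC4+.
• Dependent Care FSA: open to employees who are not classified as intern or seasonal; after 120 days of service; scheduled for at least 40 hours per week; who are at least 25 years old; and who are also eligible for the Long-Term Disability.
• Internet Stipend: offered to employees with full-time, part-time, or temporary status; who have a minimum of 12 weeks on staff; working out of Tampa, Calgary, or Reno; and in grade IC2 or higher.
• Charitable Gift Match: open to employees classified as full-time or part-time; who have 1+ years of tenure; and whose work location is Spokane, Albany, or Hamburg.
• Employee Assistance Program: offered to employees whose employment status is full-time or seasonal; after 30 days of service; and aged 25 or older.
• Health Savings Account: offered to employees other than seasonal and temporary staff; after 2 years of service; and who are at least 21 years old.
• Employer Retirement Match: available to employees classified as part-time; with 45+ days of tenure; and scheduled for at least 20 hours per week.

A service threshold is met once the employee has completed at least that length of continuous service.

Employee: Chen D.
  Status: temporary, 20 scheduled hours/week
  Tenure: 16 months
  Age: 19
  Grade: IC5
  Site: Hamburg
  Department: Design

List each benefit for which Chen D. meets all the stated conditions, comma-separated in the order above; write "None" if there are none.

Long-Term Disability

Long-Term Disability — status temporary ✓; service 16 months ≥ 8 weeks (≈56 days) ✓; grade IC5 ≥ IC4 ✓ → eligible.
Dependent Care FSA — status temporary ✓ (not excluded); service 16 months ≥ 120 days ✓; 20 hrs/wk < 40 ✗ → not eligible.
Internet Stipend — status temporary ✓; service 16 months ≥ 12 weeks (≈84 days) ✓; site Hamburg ✗ (not Tampa, Calgary, or Reno) → not eligible.
Charitable Gift Match — status temporary ✗ (requires full-time or part-time) → not eligible.
Employee Assistance Program — status temporary ✗ (requires full-time or seasonal) → not eligible.
Health Savings Account — status temporary ✗ (excluded) → not eligible.
Employer Retirement Match — status temporary ✗ (requires part-time) → not eligible.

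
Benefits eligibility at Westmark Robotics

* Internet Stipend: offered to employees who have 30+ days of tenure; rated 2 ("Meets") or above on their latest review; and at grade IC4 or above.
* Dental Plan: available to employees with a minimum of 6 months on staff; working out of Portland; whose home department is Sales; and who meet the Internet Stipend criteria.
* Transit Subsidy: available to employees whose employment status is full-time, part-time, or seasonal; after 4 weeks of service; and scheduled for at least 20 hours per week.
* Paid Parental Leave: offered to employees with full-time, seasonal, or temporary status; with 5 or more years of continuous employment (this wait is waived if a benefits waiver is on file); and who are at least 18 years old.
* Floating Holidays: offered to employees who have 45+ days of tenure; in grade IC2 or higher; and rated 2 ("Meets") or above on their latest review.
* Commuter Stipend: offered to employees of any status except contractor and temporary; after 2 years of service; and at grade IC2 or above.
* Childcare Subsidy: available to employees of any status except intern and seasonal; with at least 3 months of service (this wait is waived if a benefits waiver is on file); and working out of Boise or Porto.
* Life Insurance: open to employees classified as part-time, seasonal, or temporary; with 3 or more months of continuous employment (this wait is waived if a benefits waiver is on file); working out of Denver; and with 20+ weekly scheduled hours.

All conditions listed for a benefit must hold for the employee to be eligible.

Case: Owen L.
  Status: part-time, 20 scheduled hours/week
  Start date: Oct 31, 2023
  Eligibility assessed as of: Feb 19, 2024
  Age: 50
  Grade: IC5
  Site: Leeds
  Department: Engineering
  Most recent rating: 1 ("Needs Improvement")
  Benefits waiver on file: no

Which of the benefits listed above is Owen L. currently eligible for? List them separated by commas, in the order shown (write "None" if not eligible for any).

Service from Oct 31, 2023 to Feb 19, 2024: 111 days.
Internet Stipend — service 111 days ≥ 30 days ✓; rating 1 < 2 ✗ → not eligible.
Dental Plan — service 111 days < 6 months (≈180 days) ✗ → not eligible.
Transit Subsidy — status part-time ✓; service 111 days ≥ 4 weeks (≈28 days) ✓; 20 hrs/wk ≥ 20 ✓ → eligible.
Paid Parental Leave — status part-time ✗ (requires full-time, seasonal, or temporary) → not eligible.
Floating Holidays — service 111 days ≥ 45 days ✓; grade IC5 ≥ IC2 ✓; rating 1 < 2 ✗ → not eligible.
Commuter Stipend — status part-time ✓ (not excluded); service 111 days < 2 years (≈730 days) ✗ → not eligible.
Childcare Subsidy — status part-time ✓ (not excluded); no waiver, service 111 days ≥ 3 months (≈90 days) ✓; site Leeds ✗ (not Boise or Porto) → not eligible.
Life Insurance — status part-time ✓; no waiver, service 111 days ≥ 3 months (≈90 days) ✓; site Leeds ✗ (not Denver) → not eligible.

Transit Subsidy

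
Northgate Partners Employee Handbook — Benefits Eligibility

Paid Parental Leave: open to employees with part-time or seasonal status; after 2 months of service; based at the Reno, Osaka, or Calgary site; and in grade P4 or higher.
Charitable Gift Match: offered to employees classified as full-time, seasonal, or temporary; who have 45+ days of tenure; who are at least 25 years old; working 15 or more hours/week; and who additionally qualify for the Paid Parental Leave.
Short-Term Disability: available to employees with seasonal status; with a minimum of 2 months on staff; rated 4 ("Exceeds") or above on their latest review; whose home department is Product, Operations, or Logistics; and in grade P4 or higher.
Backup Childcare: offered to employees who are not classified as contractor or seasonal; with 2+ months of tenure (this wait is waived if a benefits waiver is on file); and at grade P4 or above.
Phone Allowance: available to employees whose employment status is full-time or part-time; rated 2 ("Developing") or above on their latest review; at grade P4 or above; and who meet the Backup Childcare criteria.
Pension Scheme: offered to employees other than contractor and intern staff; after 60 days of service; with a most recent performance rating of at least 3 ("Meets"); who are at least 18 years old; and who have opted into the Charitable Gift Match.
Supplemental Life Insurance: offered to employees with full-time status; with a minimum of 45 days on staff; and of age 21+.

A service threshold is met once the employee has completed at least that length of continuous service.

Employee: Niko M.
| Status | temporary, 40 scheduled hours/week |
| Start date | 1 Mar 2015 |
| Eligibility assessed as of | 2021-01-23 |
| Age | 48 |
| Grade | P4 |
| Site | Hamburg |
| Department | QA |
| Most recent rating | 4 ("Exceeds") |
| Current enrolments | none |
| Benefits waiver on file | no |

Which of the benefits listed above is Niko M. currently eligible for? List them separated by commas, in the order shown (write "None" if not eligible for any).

Backup Childcare

Service from 1 Mar 2015 to 2021-01-23: 2155 days.
Paid Parental Leave — status temporary ✗ (requires part-time or seasonal) → not eligible.
Charitable Gift Match — status temporary ✓; service 2155 days ≥ 45 days ✓; age 48 ≥ 25 ✓; 40 hrs/wk ≥ 15 ✓; not eligible for Paid Parental Leave ✗ → not eligible.
Short-Term Disability — status temporary ✗ (requires seasonal) → not eligible.
Backup Childcare — status temporary ✓ (not excluded); no waiver, service 2155 days ≥ 2 months (≈60 days) ✓; grade P4 ≥ P4 ✓ → eligible.
Phone Allowance — status temporary ✗ (requires full-time or part-time) → not eligible.
Pension Scheme — status temporary ✓ (not excluded); service 2155 days ≥ 60 days ✓; rating 4 ≥ 3 ✓; age 48 ≥ 18 ✓; not enrolled in Charitable Gift Match ✗ → not eligible.
Supplemental Life Insurance — status temporary ✗ (requires full-time) → not eligible.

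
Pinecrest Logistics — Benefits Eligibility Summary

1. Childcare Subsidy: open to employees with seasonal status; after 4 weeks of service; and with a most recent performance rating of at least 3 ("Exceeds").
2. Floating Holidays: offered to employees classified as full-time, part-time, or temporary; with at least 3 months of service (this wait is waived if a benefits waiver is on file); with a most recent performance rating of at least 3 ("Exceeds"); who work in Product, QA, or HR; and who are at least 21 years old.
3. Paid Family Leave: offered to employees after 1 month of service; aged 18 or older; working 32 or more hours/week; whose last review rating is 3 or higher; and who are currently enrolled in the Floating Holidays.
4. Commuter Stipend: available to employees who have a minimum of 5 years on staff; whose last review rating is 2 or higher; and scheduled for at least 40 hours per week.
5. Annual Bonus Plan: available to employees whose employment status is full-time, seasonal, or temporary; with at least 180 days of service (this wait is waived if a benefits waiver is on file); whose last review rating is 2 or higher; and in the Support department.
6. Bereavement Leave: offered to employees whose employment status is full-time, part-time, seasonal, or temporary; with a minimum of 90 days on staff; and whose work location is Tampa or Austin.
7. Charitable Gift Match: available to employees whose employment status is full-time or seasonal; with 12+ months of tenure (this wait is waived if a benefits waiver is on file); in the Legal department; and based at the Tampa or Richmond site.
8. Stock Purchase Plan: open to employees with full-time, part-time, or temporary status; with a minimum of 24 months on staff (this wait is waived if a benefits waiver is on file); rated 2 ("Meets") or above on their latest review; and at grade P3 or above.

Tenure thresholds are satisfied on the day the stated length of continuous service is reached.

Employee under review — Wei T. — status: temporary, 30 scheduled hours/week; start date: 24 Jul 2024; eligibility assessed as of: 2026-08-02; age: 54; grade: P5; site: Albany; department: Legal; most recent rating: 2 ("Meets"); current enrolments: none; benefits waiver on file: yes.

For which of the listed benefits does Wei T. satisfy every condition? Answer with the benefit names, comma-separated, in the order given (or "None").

Service from 24 Jul 2024 to 2026-08-02: 739 days.
Childcare Subsidy — status temporary ✗ (requires seasonal) → not eligible.
Floating Holidays — status temporary ✓; benefits waiver on file ✓; rating 2 < 3 ✗ → not eligible.
Paid Family Leave — service 739 days ≥ 1 month (≈30 days) ✓; age 54 ≥ 18 ✓; 30 hrs/wk < 32 ✗ → not eligible.
Commuter Stipend — service 739 days < 5 years (≈1825 days) ✗ → not eligible.
Annual Bonus Plan — status temporary ✓; benefits waiver on file ✓; rating 2 ≥ 2 ✓; dept Legal ✗ → not eligible.
Bereavement Leave — status temporary ✓; service 739 days ≥ 90 days ✓; site Albany ✗ (not Tampa or Austin) → not eligible.
Charitable Gift Match — status temporary ✗ (requires full-time or seasonal) → not eligible.
Stock Purchase Plan — status temporary ✓; benefits waiver on file ✓; rating 2 ≥ 2 ✓; grade P5 ≥ P3 ✓ → eligible.

Stock Purchase Plan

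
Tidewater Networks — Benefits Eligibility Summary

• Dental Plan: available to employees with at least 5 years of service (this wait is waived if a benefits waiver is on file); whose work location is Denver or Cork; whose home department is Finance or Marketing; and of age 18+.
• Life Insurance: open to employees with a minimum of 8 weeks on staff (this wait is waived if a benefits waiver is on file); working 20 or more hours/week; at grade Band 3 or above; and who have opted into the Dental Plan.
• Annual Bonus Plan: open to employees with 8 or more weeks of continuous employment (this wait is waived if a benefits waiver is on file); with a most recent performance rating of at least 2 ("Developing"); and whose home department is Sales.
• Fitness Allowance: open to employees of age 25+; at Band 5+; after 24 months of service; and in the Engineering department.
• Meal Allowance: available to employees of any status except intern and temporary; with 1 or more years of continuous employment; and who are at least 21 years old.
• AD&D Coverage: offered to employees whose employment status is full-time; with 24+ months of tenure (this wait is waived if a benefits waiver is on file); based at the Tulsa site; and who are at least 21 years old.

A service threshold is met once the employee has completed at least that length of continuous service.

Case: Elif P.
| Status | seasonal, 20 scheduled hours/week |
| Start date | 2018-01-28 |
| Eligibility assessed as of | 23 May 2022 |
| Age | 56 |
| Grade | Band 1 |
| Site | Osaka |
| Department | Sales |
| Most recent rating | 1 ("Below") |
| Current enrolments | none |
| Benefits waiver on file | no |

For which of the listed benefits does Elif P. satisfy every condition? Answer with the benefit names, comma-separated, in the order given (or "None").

Meal Allowance

Service from 2018-01-28 to 23 May 2022: 1576 days.
Dental Plan — no waiver, service 1576 days < 5 years (≈1825 days) ✗ → not eligible.
Life Insurance — no waiver, service 1576 days ≥ 8 weeks (≈56 days) ✓; 20 hrs/wk ≥ 20 ✓; grade Band 1 < Band 3 ✗ → not eligible.
Annual Bonus Plan — no waiver, service 1576 days ≥ 8 weeks (≈56 days) ✓; rating 1 < 2 ✗ → not eligible.
Fitness Allowance — age 56 ≥ 25 ✓; grade Band 1 < Band 5 ✗ → not eligible.
Meal Allowance — status seasonal ✓ (not excluded); service 1576 days ≥ 1 year (≈365 days) ✓; age 56 ≥ 21 ✓ → eligible.
AD&D Coverage — status seasonal ✗ (requires full-time) → not eligible.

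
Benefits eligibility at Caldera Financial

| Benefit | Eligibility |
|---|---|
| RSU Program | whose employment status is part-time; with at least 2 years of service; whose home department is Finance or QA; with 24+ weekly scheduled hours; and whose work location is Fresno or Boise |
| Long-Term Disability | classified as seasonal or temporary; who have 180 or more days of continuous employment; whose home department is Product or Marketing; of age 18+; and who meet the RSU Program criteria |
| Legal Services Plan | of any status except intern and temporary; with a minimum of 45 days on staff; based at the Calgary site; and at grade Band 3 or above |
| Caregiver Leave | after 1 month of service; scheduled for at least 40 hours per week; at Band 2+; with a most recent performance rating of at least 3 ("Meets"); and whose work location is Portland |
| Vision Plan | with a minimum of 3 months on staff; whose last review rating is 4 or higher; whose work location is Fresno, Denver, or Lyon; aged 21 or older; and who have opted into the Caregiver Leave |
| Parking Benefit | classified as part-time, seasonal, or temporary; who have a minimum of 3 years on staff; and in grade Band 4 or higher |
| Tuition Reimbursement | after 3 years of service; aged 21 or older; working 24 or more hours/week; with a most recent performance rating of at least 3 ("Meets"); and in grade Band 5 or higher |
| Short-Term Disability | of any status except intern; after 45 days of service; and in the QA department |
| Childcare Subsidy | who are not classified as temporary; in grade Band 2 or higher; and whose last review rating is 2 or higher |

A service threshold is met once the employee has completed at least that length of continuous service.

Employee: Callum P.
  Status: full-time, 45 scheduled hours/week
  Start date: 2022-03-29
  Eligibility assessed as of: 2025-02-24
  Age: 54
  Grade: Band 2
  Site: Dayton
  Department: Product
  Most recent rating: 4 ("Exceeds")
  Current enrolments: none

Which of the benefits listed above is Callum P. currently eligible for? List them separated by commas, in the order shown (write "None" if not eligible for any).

Childcare Subsidy

Service from 2022-03-29 to 2025-02-24: 1063 days.
RSU Program — status full-time ✗ (requires part-time) → not eligible.
Long-Term Disability — status full-time ✗ (requires seasonal or temporary) → not eligible.
Legal Services Plan — status full-time ✓ (not excluded); service 1063 days ≥ 45 days ✓; site Dayton ✗ (not Calgary) → not eligible.
Caregiver Leave — service 1063 days ≥ 1 month (≈30 days) ✓; 45 hrs/wk ≥ 40 ✓; grade Band 2 ≥ Band 2 ✓; rating 4 ≥ 3 ✓; site Dayton ✗ (not Portland) → not eligible.
Vision Plan — service 1063 days ≥ 3 months (≈90 days) ✓; rating 4 ≥ 4 ✓; site Dayton ✗ (not Fresno, Denver, or Lyon) → not eligible.
Parking Benefit — status full-time ✗ (requires part-time, seasonal, or temporary) → not eligible.
Tuition Reimbursement — service 1063 days < 3 years (≈1095 days) ✗ → not eligible.
Short-Term Disability — status full-time ✓ (not excluded); service 1063 days ≥ 45 days ✓; dept Product ✗ → not eligible.
Childcare Subsidy — status full-time ✓ (not excluded); grade Band 2 ≥ Band 2 ✓; rating 4 ≥ 2 ✓ → eligible.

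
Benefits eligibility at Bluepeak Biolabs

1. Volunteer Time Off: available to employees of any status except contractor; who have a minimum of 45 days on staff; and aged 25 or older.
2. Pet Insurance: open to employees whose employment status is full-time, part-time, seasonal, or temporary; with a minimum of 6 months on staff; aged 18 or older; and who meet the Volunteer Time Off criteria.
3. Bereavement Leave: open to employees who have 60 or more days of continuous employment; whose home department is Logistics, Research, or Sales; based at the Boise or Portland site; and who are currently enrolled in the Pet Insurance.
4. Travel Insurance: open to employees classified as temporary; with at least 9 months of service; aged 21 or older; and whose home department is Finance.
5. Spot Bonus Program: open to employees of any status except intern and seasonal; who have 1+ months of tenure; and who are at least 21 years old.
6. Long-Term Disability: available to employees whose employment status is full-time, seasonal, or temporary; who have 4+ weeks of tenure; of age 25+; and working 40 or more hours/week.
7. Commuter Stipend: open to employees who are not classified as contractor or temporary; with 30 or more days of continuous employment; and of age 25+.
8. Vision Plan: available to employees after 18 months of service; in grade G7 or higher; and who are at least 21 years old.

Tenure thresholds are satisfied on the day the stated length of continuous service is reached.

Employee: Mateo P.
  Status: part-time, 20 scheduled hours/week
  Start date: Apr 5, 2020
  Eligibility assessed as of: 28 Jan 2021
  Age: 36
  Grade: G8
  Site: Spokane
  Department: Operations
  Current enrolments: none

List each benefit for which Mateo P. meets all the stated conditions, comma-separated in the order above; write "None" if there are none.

Volunteer Time Off, Pet Insurance, Spot Bonus Program, Commuter Stipend

Service from Apr 5, 2020 to 28 Jan 2021: 298 days.
Volunteer Time Off — status part-time ✓ (not excluded); service 298 days ≥ 45 days ✓; age 36 ≥ 25 ✓ → eligible.
Pet Insurance — status part-time ✓; service 298 days ≥ 6 months (≈180 days) ✓; age 36 ≥ 18 ✓; eligible for Volunteer Time Off ✓ → eligible.
Bereavement Leave — service 298 days ≥ 60 days ✓; dept Operations ✗ → not eligible.
Travel Insurance — status part-time ✗ (requires temporary) → not eligible.
Spot Bonus Program — status part-time ✓ (not excluded); service 298 days ≥ 1 month (≈30 days) ✓; age 36 ≥ 21 ✓ → eligible.
Long-Term Disability — status part-time ✗ (requires full-time, seasonal, or temporary) → not eligible.
Commuter Stipend — status part-time ✓ (not excluded); service 298 days ≥ 30 days ✓; age 36 ≥ 25 ✓ → eligible.
Vision Plan — service 298 days < 18 months (≈540 days) ✗ → not eligible.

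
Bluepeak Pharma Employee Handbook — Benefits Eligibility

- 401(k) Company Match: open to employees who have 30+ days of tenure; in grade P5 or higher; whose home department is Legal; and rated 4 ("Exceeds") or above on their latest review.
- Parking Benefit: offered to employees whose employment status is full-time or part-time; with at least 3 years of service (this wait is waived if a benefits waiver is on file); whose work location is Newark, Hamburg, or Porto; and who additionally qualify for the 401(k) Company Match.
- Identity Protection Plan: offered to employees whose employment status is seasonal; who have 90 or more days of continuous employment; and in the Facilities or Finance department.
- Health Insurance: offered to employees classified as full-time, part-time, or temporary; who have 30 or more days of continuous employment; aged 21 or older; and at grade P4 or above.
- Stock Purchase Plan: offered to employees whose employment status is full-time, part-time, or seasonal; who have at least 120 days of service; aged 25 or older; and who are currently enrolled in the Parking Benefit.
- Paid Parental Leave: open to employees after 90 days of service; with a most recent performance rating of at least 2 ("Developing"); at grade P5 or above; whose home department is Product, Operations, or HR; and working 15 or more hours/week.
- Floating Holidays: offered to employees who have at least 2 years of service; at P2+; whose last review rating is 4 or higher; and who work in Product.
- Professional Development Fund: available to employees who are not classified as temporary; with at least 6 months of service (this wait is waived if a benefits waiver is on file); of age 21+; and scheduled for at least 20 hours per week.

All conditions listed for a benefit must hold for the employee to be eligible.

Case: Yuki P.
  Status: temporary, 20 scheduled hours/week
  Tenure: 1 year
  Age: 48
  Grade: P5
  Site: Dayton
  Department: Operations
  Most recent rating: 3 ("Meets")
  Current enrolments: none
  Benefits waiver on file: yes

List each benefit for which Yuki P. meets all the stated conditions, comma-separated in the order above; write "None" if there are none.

401(k) Company Match — service 1 year ≥ 30 days ✓; grade P5 ≥ P5 ✓; dept Operations ✗ → not eligible.
Parking Benefit — status temporary ✗ (requires full-time or part-time) → not eligible.
Identity Protection Plan — status temporary ✗ (requires seasonal) → not eligible.
Health Insurance — status temporary ✓; service 1 year ≥ 30 days ✓; age 48 ≥ 21 ✓; grade P5 ≥ P4 ✓ → eligible.
Stock Purchase Plan — status temporary ✗ (requires full-time, part-time, or seasonal) → not eligible.
Paid Parental Leave — service 1 year ≥ 90 days ✓; rating 3 ≥ 2 ✓; grade P5 ≥ P5 ✓; dept Operations ✓; 20 hrs/wk ≥ 15 ✓ → eligible.
Floating Holidays — service 1 year < 2 years ✗ → not eligible.
Professional Development Fund — status temporary ✗ (excluded) → not eligible.

Health Insurance, Paid Parental Leave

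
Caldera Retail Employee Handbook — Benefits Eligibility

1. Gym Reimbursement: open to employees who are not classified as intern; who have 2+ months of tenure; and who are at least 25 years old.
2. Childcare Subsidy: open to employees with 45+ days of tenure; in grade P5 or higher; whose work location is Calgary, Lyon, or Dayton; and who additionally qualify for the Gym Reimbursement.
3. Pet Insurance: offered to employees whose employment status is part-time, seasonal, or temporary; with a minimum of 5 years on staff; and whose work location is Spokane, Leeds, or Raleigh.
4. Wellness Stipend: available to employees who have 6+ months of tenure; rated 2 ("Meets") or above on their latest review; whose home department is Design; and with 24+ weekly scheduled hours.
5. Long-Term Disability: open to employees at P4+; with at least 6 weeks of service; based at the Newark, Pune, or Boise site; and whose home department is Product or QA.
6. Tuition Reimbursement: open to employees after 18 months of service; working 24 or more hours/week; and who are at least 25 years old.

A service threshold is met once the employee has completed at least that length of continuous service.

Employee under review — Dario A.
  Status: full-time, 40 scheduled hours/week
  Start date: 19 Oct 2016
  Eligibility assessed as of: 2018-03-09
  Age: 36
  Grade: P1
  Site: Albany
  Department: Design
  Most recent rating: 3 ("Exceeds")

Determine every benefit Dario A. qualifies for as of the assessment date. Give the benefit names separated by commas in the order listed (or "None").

Service from 19 Oct 2016 to 2018-03-09: 506 days.
Gym Reimbursement — status full-time ✓ (not excluded); service 506 days ≥ 2 months (≈60 days) ✓; age 36 ≥ 25 ✓ → eligible.
Childcare Subsidy — service 506 days ≥ 45 days ✓; grade P1 < P5 ✗ → not eligible.
Pet Insurance — status full-time ✗ (requires part-time, seasonal, or temporary) → not eligible.
Wellness Stipend — service 506 days ≥ 6 months (≈180 days) ✓; rating 3 ≥ 2 ✓; dept Design ✓; 40 hrs/wk ≥ 24 ✓ → eligible.
Long-Term Disability — grade P1 < P4 ✗ → not eligible.
Tuition Reimbursement — service 506 days < 18 months (≈540 days) ✗ → not eligible.

Gym Reimbursement, Wellness Stipend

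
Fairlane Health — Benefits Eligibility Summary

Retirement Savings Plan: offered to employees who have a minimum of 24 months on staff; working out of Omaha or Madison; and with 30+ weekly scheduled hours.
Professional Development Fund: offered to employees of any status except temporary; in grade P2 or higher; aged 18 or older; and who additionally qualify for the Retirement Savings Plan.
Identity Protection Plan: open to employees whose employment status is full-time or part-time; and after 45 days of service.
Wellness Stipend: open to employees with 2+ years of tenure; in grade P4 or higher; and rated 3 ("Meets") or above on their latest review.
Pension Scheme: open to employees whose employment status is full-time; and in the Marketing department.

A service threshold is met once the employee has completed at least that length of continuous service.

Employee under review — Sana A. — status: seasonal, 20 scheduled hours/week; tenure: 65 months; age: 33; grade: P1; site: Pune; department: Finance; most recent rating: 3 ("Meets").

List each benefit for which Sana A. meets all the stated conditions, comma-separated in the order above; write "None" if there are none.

Retirement Savings Plan — service 65 months ≥ 24 months ✓; site Pune ✗ (not Omaha or Madison) → not eligible.
Professional Development Fund — status seasonal ✓ (not excluded); grade P1 < P2 ✗ → not eligible.
Identity Protection Plan — status seasonal ✗ (requires full-time or part-time) → not eligible.
Wellness Stipend — service 65 months ≥ 2 years (≈730 days) ✓; grade P1 < P4 ✗ → not eligible.
Pension Scheme — status seasonal ✗ (requires full-time) → not eligible.

None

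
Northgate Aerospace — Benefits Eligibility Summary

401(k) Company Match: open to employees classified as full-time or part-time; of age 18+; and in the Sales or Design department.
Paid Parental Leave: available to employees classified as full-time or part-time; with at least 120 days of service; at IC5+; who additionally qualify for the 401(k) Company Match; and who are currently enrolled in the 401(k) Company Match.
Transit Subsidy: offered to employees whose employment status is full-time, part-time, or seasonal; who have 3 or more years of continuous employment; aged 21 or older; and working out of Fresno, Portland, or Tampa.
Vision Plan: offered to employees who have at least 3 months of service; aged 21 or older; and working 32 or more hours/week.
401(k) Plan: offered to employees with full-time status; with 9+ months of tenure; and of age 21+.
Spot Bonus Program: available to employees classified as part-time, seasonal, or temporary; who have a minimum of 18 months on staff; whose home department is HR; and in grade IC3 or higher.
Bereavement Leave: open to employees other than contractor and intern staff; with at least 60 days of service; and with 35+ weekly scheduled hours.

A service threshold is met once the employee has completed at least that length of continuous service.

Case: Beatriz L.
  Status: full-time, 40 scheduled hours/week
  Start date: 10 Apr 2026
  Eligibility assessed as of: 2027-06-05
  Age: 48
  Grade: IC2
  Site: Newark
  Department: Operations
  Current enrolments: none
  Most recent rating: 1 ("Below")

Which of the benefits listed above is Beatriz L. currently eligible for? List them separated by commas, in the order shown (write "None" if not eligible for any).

Vision Plan, 401(k) Plan, Bereavement Leave

Service from 10 Apr 2026 to 2027-06-05: 421 days.
401(k) Company Match — status full-time ✓; age 48 ≥ 18 ✓; dept Operations ✗ → not eligible.
Paid Parental Leave — status full-time ✓; service 421 days ≥ 120 days ✓; grade IC2 < IC5 ✗ → not eligible.
Transit Subsidy — status full-time ✓; service 421 days < 3 years (≈1095 days) ✗ → not eligible.
Vision Plan — service 421 days ≥ 3 months (≈90 days) ✓; age 48 ≥ 21 ✓; 40 hrs/wk ≥ 32 ✓ → eligible.
401(k) Plan — status full-time ✓; service 421 days ≥ 9 months (≈270 days) ✓; age 48 ≥ 21 ✓ → eligible.
Spot Bonus Program — status full-time ✗ (requires part-time, seasonal, or temporary) → not eligible.
Bereavement Leave — status full-time ✓ (not excluded); service 421 days ≥ 60 days ✓; 40 hrs/wk ≥ 35 ✓ → eligible.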